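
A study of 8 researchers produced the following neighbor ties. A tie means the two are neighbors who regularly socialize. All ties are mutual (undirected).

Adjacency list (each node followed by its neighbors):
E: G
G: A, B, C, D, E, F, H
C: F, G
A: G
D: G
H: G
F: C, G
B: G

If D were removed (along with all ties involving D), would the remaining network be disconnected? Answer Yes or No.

No

Even without D, every remaining node can still reach every other (the residual graph is connected), so D is not a cut vertex.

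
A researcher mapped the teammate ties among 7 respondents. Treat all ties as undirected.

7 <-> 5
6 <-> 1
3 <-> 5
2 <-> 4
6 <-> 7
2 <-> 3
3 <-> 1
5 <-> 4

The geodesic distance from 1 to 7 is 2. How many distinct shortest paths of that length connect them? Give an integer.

1

The shortest distance is 2, and the only length-2 path is 1–6–7. So there is exactly 1 shortest path.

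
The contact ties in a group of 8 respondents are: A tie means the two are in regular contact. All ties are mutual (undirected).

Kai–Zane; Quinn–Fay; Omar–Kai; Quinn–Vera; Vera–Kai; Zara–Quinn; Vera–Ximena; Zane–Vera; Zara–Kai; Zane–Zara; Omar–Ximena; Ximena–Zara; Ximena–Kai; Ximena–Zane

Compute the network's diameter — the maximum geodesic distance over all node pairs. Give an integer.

4

Eccentricity of each node (its greatest distance to any other): Fay:4, Kai:3, Omar:4, Quinn:3, Vera:2, Ximena:3, Zane:3, Zara:2.
The maximum eccentricity is 4, realized for instance by the pair Omar–Fay via Omar – Ximena – Zara – Quinn – Fay. So the diameter is 4.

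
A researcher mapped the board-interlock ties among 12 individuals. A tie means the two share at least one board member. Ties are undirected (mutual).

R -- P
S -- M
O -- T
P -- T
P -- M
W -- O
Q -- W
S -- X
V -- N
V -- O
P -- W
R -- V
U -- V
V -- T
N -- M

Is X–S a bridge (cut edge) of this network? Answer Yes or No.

Yes

Without the X–S edge there is no alternate route between X and S, so the network disconnects. It is a bridge.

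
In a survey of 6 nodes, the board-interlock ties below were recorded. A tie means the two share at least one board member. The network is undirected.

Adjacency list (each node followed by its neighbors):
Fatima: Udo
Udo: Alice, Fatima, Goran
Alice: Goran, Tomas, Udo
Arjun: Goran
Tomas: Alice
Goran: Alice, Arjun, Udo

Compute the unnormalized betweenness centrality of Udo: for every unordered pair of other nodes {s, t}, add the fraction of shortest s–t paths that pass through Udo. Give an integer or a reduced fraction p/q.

Pairs whose geodesics pass through Udo — Fatima–Arjun: 1; Fatima–Alice: 1; Fatima–Goran: 1; Fatima–Tomas: 1.
All other pairs contribute 0.
Summing the contributions gives betweenness(Udo) = 4.

4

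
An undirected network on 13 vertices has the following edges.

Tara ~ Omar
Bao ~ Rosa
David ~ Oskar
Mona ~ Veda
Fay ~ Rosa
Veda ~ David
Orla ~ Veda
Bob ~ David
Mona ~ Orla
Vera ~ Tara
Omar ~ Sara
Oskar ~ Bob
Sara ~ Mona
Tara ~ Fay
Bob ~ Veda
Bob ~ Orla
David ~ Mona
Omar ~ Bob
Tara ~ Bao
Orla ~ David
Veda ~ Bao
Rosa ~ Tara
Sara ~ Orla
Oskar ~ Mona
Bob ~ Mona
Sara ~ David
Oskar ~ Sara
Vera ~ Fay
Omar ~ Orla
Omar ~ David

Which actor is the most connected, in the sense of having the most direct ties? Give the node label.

Degrees — Bao:3, Bob:6, David:7, Fay:3, Mona:6, Omar:5, Orla:6, Oskar:4, Rosa:3, Sara:5, Tara:5, Veda:5, Vera:2.
The maximum is 7, attained only by David.

David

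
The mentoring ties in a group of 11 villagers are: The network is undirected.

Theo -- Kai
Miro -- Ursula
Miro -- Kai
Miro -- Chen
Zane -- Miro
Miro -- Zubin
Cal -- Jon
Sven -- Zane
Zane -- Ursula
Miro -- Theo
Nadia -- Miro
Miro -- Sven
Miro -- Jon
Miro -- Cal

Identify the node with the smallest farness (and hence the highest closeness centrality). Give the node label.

Farness (sum of distances to all others) for each node — Cal:18, Chen:19, Jon:18, Kai:18, Miro:10, Nadia:19, Sven:18, Theo:18, Ursula:18, Zane:17, Zubin:19.
The smallest farness is 10, for Miro, so Miro has the highest closeness.

Miro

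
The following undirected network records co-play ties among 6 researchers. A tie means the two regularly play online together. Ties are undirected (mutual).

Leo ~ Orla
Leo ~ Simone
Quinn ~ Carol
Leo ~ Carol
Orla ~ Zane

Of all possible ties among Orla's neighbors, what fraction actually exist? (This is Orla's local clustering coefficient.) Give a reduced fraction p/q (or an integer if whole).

0

Orla's neighbors: Leo and Zane (k = 2).
Possible neighbor pairs: C(2,2) = 1. Edges among them: none → e = 0.
Clustering(Orla) = 0/1.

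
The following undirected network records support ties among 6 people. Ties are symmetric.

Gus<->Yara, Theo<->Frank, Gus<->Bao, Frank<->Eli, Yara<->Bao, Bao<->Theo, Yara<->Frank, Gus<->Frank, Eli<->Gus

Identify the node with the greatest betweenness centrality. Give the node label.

Frank

Unnormalized betweenness of each node: Bao:1, Eli:0, Frank:5/2, Gus:11/6, Theo:1/3, Yara:1/3.
Frank has the largest value, 5/2, making it the main broker — the node through which the most shortest paths run.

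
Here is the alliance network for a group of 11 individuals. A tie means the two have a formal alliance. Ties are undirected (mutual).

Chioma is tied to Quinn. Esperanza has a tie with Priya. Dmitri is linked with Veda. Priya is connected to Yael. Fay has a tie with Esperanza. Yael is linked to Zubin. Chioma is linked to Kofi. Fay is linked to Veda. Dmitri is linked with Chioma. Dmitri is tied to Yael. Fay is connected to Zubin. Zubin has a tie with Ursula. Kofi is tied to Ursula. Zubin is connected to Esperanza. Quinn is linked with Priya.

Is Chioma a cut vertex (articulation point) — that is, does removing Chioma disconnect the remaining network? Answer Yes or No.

Even without Chioma, every remaining node can still reach every other (the residual graph is connected), so Chioma is not a cut vertex.

No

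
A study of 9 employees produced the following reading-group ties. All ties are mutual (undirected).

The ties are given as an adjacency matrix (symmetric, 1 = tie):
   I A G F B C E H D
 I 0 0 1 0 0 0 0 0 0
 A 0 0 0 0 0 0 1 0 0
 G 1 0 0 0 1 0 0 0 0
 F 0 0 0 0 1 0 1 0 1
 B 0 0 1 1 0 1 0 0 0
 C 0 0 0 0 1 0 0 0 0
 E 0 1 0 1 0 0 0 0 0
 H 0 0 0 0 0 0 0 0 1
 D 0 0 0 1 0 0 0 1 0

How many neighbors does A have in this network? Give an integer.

1

A is directly tied to E. That is 1 neighbor, so the degree of A is 1.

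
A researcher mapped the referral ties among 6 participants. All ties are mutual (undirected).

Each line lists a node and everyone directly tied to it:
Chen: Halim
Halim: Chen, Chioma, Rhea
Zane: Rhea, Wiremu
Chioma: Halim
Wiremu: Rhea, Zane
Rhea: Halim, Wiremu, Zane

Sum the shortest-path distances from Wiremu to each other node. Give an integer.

Distances from Wiremu: Chen:3, Chioma:3, Halim:2, Rhea:1, Zane:1.
Sum = 3 + 3 + 2 + 1 + 1 = 10.

10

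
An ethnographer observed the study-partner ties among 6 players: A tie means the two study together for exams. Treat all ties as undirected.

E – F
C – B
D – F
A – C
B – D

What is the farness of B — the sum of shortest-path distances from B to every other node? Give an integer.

Distances from B: A:2, C:1, D:1, E:3, F:2.
Sum = 2 + 1 + 1 + 3 + 2 = 9.

9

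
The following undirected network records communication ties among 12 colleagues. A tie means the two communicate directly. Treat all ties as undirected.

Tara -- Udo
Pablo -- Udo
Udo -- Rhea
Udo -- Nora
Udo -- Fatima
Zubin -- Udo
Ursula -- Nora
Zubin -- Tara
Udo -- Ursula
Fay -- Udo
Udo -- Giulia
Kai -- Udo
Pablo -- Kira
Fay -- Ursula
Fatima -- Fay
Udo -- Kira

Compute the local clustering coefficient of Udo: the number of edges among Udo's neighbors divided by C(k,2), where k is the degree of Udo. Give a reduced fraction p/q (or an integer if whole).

Udo's neighbors: Fatima, Fay, Giulia, Kai, Kira, Nora, Pablo, Rhea, Tara, Ursula, and Zubin (k = 11).
Possible neighbor pairs: C(11,2) = 55. Edges among them: Fatima–Fay, Fay–Ursula, Kira–Pablo, Nora–Ursula, Tara–Zubin → e = 5.
Clustering(Udo) = 5/55 = 1/11.

1/11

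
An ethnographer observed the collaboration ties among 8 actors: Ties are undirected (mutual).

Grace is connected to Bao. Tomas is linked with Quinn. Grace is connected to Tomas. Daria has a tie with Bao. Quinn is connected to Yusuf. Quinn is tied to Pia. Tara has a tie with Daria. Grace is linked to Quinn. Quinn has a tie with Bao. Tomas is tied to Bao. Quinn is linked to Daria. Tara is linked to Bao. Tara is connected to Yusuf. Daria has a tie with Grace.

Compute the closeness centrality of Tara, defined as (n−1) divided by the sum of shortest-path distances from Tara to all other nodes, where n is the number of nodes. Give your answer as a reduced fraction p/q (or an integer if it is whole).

7/12

Distances from Tara: Bao:1, Daria:1, Grace:2, Pia:3, Quinn:2, Tomas:2, Yusuf:1. Sum = 12.
n = 8, so closeness = 7/12.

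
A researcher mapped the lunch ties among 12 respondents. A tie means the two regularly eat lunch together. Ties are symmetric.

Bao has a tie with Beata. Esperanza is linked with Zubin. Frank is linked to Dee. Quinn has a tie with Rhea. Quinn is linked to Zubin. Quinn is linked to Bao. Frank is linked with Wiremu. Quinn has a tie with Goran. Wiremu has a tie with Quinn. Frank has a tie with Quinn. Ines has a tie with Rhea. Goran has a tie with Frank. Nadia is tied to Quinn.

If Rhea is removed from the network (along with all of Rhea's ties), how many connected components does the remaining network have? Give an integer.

2

Without Rhea, the remaining ties split the others into: {Bao, Beata, Dee, Esperanza, Frank, Goran, Nadia, Quinn, Wiremu, Zubin}; {Ines}.
That's 2 separate components.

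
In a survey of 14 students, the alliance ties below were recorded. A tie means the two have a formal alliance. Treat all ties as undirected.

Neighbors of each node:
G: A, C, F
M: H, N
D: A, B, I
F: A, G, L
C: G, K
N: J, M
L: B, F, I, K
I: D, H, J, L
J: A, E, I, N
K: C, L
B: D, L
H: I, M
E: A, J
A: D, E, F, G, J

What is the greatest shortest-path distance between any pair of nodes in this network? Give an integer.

5

Eccentricity of each node (its greatest distance to any other): A:3, B:4, C:5, D:3, E:4, F:4, G:4, H:4, I:3, J:3, K:4, L:3, M:5, N:4.
The maximum eccentricity is 5, realized for instance by the pair C–M via C – K – L – I – H – M. So the diameter is 5.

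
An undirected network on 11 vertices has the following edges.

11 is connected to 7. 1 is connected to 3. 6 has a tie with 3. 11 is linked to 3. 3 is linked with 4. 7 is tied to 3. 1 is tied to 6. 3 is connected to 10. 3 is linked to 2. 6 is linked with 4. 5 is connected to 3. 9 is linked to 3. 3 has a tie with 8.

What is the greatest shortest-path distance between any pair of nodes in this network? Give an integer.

Eccentricity of each node (its greatest distance to any other): 1:2, 2:2, 3:1, 4:2, 5:2, 6:2, 7:2, 8:2, 9:2, 10:2, 11:2.
The maximum eccentricity is 2, realized for instance by the pair 6–5 via 6 – 3 – 5. So the diameter is 2.

2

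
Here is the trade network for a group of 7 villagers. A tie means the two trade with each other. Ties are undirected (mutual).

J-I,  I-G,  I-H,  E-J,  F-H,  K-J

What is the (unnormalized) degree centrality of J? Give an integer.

J is directly tied to E, I, and K. That is 3 neighbors, so the degree of J is 3.

3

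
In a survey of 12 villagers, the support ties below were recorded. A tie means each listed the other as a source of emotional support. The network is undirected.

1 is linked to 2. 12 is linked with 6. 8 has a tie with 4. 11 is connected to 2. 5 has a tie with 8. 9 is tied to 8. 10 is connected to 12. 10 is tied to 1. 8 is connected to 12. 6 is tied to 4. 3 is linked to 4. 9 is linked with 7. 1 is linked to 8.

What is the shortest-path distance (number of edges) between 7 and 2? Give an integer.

One shortest route is 7 – 9 – 8 – 1 – 2, which uses 4 edges, and at distance 3 from 7 we only reach {1, 4, 5, 12}, which does not include 2. So d(7,2) = 4.

4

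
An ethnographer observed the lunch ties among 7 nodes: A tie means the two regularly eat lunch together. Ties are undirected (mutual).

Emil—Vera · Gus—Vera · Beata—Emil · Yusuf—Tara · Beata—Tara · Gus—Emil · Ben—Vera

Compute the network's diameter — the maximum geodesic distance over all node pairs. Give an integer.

Eccentricity of each node (its greatest distance to any other): Beata:3, Ben:5, Emil:3, Gus:4, Tara:4, Vera:4, Yusuf:5.
The maximum eccentricity is 5, realized for instance by the pair Ben–Yusuf via Ben – Vera – Emil – Beata – Tara – Yusuf. So the diameter is 5.

5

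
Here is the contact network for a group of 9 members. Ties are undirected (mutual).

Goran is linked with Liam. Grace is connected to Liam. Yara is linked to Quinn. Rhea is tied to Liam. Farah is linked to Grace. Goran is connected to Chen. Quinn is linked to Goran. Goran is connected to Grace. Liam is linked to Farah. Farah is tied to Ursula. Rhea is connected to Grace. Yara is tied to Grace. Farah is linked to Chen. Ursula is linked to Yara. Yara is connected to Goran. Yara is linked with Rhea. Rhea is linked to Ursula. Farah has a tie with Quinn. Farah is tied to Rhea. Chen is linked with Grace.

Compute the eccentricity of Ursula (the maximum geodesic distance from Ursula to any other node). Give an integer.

2

Distances from Ursula: Chen:2, Farah:1, Goran:2, Grace:2, Liam:2, Quinn:2, Rhea:1, Yara:1.
The largest is 2 (to Liam, Grace, Chen, Quinn, and Goran), so the eccentricity of Ursula is 2.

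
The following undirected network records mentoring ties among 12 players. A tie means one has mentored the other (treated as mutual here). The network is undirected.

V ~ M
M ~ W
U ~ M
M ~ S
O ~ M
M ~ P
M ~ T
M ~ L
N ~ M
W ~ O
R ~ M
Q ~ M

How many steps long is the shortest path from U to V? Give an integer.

One shortest route is U – M – V, which uses 2 edges, and U and V are not directly tied, so nothing shorter exists. So d(U,V) = 2.

2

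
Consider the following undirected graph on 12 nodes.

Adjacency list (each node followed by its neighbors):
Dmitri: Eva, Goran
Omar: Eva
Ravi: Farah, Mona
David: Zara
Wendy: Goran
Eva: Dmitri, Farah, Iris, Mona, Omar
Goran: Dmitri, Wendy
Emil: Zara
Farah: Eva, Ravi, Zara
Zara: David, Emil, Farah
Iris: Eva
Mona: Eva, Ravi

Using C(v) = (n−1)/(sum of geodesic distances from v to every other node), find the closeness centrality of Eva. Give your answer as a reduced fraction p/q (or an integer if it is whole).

Distances from Eva: David:3, Dmitri:1, Emil:3, Farah:1, Goran:2, Iris:1, Mona:1, Omar:1, Ravi:2, Wendy:3, Zara:2. Sum = 20.
n = 12, so closeness = 11/20.

11/20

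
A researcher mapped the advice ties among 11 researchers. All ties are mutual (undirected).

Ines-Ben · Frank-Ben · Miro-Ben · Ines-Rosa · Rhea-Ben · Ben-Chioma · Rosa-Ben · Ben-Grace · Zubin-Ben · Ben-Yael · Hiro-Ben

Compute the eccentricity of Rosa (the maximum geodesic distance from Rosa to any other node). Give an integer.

2

Distances from Rosa: Ben:1, Chioma:2, Frank:2, Grace:2, Hiro:2, Ines:1, Miro:2, Rhea:2, Yael:2, Zubin:2.
The largest is 2 (to Zubin, Grace, Miro, Frank, Yael, Rhea, Chioma, and Hiro), so the eccentricity of Rosa is 2.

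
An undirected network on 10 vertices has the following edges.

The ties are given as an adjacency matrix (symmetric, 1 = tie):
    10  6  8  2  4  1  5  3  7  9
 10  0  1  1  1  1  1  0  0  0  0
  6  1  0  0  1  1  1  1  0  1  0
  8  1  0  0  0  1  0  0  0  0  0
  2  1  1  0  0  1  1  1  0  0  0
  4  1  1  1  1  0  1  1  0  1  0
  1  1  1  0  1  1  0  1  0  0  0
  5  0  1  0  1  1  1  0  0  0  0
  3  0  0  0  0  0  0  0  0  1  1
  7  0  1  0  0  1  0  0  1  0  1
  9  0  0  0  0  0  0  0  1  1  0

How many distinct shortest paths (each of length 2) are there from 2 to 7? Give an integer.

2

The shortest distance is 2. The length-2 paths are: 2–4–7; 2–6–7.
That gives 2 distinct shortest paths.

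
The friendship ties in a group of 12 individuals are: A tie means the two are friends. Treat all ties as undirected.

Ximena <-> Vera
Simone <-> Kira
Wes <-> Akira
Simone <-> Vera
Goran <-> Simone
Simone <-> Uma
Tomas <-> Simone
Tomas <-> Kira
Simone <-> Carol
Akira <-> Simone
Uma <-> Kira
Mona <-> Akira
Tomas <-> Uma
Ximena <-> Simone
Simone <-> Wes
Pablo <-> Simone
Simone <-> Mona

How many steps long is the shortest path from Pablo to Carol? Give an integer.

2

One shortest route is Pablo – Simone – Carol, which uses 2 edges, and Pablo and Carol are not directly tied, so nothing shorter exists. So d(Pablo,Carol) = 2.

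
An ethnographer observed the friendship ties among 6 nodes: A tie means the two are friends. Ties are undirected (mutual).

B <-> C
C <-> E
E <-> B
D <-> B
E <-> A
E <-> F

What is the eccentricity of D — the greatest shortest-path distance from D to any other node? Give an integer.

Distances from D: A:3, B:1, C:2, E:2, F:3.
The largest is 3 (to A and F), so the eccentricity of D is 3.

3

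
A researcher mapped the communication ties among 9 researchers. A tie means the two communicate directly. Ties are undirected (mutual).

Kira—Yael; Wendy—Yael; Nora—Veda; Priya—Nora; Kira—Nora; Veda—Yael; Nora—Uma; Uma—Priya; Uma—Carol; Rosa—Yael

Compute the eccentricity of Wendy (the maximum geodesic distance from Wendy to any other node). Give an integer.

5

Distances from Wendy: Carol:5, Kira:2, Nora:3, Priya:4, Rosa:2, Uma:4, Veda:2, Yael:1.
The largest is 5 (to Carol), so the eccentricity of Wendy is 5.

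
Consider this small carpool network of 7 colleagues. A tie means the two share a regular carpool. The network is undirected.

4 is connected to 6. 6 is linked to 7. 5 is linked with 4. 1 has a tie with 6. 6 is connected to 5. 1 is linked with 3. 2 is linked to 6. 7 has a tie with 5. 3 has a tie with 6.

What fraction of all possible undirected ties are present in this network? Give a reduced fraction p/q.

3/7

There are 9 edges and 7 nodes, so the maximum possible is C(7,2) = 21.
Density = 9/21 = 3/7.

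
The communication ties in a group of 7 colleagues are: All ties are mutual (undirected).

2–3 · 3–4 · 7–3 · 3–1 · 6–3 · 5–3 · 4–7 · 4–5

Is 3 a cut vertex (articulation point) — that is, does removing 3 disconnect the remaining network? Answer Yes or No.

Yes

Removing 3 leaves {6} with no path to {4, 5, and 7}, so the network splits into 4 components. 3 is a cut vertex.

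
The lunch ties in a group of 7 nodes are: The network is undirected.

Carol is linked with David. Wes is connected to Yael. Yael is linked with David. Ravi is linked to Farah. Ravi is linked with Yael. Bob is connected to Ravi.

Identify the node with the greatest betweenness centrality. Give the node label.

Unnormalized betweenness of each node: Bob:0, Carol:0, David:5, Farah:0, Ravi:9, Wes:0, Yael:11.
Yael has the largest value, 11, making it the main broker — the node through which the most shortest paths run.

Yael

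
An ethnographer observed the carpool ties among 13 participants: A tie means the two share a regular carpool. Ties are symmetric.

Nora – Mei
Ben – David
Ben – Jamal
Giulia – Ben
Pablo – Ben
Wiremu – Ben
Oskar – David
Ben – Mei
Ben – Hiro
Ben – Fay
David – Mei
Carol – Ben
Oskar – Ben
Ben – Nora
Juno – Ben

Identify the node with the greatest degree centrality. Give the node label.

Degrees — Ben:12, Carol:1, David:3, Fay:1, Giulia:1, Hiro:1, Jamal:1, Juno:1, Mei:3, Nora:2, Oskar:2, Pablo:1, Wiremu:1.
The maximum is 12, attained only by Ben.

Ben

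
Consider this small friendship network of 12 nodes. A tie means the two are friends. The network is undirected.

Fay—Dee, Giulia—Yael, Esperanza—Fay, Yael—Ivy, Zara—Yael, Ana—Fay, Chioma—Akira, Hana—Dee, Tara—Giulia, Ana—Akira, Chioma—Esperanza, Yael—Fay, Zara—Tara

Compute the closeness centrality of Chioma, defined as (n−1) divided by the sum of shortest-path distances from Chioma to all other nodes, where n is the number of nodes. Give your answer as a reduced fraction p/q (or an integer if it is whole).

Distances from Chioma: Akira:1, Ana:2, Dee:3, Esperanza:1, Fay:2, Giulia:4, Hana:4, Ivy:4, Tara:5, Yael:3, Zara:4. Sum = 33.
n = 12, so closeness = 11/33 = 1/3.

1/3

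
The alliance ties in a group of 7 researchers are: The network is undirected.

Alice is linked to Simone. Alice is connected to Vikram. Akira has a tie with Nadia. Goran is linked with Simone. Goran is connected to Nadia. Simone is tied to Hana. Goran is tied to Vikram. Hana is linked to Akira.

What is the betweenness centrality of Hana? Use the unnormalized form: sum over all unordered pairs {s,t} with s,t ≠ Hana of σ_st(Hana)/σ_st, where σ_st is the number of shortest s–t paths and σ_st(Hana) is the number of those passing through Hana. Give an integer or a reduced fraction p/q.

2

Pairs whose geodesics pass through Hana — Akira–Alice: 1; Akira–Simone: 1.
All other pairs contribute 0.
Summing the contributions gives betweenness(Hana) = 2.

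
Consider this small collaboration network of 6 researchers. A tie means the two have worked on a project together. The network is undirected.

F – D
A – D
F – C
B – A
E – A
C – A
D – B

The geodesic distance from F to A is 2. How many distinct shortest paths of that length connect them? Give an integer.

2

The shortest distance is 2. The length-2 paths are: F–D–A; F–C–A.
That gives 2 distinct shortest paths.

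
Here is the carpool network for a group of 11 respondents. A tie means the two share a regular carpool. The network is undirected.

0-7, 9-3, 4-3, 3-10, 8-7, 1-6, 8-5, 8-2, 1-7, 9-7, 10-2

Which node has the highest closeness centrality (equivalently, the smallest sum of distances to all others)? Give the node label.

Farness (sum of distances to all others) for each node — 0:27, 1:25, 2:24, 3:24, 4:33, 5:30, 6:34, 7:18, 8:21, 9:21, 10:27.
The smallest farness is 18, for 7, so 7 has the highest closeness.

7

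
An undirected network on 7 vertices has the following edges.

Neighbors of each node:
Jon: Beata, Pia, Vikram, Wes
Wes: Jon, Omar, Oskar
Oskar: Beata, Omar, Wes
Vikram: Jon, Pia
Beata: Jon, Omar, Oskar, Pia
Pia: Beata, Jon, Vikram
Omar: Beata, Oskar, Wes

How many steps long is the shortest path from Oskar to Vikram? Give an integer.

3

One shortest route is Oskar – Beata – Pia – Vikram, which uses 3 edges, and at distance 2 from Oskar we only reach {Jon, Pia}, which does not include Vikram. So d(Oskar,Vikram) = 3.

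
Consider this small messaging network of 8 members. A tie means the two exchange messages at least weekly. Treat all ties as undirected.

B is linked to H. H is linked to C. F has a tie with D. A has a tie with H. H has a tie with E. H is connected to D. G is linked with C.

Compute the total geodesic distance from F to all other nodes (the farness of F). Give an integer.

19

Distances from F: A:3, B:3, C:3, D:1, E:3, G:4, H:2.
Sum = 3 + 3 + 3 + 1 + 3 + 4 + 2 = 19.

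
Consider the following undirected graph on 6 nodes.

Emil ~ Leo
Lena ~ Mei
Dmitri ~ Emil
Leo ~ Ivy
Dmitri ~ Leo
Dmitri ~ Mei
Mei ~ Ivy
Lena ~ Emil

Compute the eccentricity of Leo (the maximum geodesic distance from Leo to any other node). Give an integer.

2

Distances from Leo: Dmitri:1, Emil:1, Ivy:1, Lena:2, Mei:2.
The largest is 2 (to Lena and Mei), so the eccentricity of Leo is 2.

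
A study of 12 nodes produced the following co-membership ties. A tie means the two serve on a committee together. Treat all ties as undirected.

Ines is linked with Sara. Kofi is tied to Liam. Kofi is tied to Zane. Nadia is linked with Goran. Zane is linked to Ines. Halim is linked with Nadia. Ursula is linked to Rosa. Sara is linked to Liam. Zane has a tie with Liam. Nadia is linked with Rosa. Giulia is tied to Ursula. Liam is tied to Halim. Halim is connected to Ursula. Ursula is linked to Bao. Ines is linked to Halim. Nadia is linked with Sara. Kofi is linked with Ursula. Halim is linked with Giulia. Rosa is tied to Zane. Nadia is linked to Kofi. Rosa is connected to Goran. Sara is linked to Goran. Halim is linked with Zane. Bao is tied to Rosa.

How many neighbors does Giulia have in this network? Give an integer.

Giulia is directly tied to Halim and Ursula. That is 2 neighbors, so the degree of Giulia is 2.

2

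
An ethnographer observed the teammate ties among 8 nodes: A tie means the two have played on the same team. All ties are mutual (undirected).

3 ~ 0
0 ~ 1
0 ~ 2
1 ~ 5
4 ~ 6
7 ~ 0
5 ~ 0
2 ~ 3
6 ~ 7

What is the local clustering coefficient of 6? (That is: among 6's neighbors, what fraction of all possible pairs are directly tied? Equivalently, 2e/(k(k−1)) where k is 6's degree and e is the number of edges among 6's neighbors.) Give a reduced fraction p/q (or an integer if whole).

6's neighbors: 4 and 7 (k = 2).
Possible neighbor pairs: C(2,2) = 1. Edges among them: none → e = 0.
Clustering(6) = 0/1.

0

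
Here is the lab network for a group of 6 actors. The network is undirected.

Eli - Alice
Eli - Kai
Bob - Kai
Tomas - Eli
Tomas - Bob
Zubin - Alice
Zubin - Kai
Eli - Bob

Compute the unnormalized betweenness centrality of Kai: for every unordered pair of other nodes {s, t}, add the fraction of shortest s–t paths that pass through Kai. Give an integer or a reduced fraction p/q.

13/6

Pairs whose geodesics pass through Kai — Eli–Zubin: 1/2; Tomas–Zubin: 2/3; Bob–Zubin: 1.
All other pairs contribute 0.
Summing the contributions gives betweenness(Kai) = 13/6.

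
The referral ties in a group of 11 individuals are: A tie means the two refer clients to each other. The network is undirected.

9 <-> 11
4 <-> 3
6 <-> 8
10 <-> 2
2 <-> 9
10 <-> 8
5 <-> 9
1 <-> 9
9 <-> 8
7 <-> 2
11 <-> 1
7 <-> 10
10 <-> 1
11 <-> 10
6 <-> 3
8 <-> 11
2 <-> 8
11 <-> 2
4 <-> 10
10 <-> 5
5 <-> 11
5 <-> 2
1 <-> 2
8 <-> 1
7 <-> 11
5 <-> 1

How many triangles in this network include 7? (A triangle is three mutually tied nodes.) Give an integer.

7's neighbors: 2, 10, and 11.
Neighbor pairs that are themselves tied: 7–2–10; 7–2–11; 7–10–11. Each forms one triangle with 7, for 3 in total.

3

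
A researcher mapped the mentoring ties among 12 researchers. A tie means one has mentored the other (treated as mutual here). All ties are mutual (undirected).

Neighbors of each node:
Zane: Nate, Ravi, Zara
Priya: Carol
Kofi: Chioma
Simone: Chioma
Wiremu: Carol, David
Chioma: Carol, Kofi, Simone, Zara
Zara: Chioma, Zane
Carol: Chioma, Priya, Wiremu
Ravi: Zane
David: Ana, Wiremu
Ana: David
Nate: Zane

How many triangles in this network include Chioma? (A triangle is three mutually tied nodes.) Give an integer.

0

Chioma's neighbors are Carol, Kofi, Simone, and Zara, but none of them are tied to each other, so no triangle contains Chioma.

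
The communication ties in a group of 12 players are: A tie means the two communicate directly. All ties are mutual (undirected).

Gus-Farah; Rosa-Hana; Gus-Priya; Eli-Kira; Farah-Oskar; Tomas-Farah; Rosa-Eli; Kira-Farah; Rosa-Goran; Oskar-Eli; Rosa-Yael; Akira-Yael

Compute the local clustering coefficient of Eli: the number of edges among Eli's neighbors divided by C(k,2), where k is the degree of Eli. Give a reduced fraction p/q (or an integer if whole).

0

Eli's neighbors: Kira, Oskar, and Rosa (k = 3).
Possible neighbor pairs: C(3,2) = 3. Edges among them: none → e = 0.
Clustering(Eli) = 0/3 = 0.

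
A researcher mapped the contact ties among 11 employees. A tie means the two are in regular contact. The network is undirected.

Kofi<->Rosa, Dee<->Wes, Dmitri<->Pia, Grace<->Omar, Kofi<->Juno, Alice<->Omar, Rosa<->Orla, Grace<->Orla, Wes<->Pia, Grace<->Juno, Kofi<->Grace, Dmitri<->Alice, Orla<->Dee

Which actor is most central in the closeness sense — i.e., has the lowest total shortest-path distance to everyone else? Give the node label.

Grace

Farness (sum of distances to all others) for each node — Alice:26, Dee:24, Dmitri:29, Grace:20, Juno:27, Kofi:26, Omar:23, Orla:21, Pia:30, Rosa:27, Wes:27.
The smallest farness is 20, for Grace, so Grace has the highest closeness.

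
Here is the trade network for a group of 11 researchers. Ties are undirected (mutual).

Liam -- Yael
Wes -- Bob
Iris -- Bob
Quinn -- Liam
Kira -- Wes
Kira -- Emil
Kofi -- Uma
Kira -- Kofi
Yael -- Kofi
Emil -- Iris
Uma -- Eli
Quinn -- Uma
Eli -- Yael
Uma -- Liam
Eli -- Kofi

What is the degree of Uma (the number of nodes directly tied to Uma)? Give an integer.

4

Uma is directly tied to Eli, Kofi, Liam, and Quinn. That is 4 neighbors, so the degree of Uma is 4.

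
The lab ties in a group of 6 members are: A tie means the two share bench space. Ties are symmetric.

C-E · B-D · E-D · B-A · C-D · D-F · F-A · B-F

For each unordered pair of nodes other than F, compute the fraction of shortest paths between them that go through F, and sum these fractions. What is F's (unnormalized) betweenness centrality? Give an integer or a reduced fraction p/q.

3/2

Pairs whose geodesics pass through F — E–A: 1/2; C–A: 1/2; D–A: 1/2.
All other pairs contribute 0.
Summing the contributions gives betweenness(F) = 3/2.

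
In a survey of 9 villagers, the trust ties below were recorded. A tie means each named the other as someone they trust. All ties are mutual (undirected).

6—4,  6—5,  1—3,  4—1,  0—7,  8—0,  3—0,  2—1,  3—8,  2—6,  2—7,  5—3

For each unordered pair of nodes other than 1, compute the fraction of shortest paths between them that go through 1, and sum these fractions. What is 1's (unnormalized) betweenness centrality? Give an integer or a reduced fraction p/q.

Pairs whose geodesics pass through 1 — 8–4: 1; 8–2: 1/2; 3–4: 1; 3–2: 1; 4–2: 1/2; 4–7: 1/2; 4–0: 1.
All other pairs contribute 0.
Summing the contributions gives betweenness(1) = 11/2.

11/2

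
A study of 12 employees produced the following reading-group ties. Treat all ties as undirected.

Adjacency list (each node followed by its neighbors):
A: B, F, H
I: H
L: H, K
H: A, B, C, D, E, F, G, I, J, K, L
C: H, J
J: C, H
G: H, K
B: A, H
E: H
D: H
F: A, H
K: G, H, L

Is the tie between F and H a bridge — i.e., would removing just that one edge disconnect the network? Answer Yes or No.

No

Even without that edge, F still reaches H via F – A – H, so the network stays connected. Not a bridge.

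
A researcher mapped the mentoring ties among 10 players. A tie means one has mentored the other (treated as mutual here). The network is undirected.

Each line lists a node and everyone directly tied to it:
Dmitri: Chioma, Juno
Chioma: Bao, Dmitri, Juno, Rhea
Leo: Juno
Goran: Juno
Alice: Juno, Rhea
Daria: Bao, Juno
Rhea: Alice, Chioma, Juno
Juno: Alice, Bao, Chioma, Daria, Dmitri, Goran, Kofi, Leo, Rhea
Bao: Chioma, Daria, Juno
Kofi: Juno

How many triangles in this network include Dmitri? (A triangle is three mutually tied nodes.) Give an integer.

Dmitri's neighbors: Chioma and Juno.
Neighbor pairs that are themselves tied: Dmitri–Chioma–Juno. Each forms one triangle with Dmitri, for 1 in total.

1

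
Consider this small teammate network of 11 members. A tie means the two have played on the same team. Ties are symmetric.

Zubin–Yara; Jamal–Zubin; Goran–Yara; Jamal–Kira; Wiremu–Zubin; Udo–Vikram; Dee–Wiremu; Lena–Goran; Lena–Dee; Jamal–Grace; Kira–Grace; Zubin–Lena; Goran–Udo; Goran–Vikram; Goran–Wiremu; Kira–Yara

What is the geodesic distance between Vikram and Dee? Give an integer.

3

One shortest route is Vikram – Goran – Wiremu – Dee, which uses 3 edges, and at distance 2 from Vikram we only reach {Lena, Wiremu, Yara}, which does not include Dee. So d(Vikram,Dee) = 3.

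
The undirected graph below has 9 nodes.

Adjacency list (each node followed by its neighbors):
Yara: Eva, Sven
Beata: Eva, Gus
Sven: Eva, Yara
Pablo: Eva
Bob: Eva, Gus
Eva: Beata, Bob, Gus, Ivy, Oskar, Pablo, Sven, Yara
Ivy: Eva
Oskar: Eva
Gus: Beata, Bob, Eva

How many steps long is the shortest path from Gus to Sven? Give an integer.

One shortest route is Gus – Eva – Sven, which uses 2 edges, and Gus and Sven are not directly tied, so nothing shorter exists. So d(Gus,Sven) = 2.

2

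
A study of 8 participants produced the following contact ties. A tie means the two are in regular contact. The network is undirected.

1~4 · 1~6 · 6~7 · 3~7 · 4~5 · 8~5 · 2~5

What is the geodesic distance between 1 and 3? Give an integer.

One shortest route is 1 – 6 – 7 – 3, which uses 3 edges, and at distance 2 from 1 we only reach {5, 7}, which does not include 3. So d(1,3) = 3.

3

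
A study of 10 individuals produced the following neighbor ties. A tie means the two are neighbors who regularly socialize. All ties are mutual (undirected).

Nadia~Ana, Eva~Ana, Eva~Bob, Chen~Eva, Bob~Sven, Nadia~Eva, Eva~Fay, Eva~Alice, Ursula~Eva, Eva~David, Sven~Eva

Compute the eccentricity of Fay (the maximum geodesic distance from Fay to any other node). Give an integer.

Distances from Fay: Alice:2, Ana:2, Bob:2, Chen:2, David:2, Eva:1, Nadia:2, Sven:2, Ursula:2.
The largest is 2 (to Ursula, Ana, Bob, Chen, Sven, Alice, David, and Nadia), so the eccentricity of Fay is 2.

2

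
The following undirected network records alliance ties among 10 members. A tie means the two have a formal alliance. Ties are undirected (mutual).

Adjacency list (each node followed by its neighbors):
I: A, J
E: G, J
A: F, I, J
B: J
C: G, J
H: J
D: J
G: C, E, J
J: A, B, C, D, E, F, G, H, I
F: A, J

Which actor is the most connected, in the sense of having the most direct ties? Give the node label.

Degrees — A:3, B:1, C:2, D:1, E:2, F:2, G:3, H:1, I:2, J:9.
The maximum is 9, attained only by J.

J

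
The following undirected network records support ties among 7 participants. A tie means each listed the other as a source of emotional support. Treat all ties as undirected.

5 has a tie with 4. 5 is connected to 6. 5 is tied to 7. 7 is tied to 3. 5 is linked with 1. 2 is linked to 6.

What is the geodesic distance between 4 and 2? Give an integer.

3

One shortest route is 4 – 5 – 6 – 2, which uses 3 edges, and at distance 2 from 4 we only reach {1, 6, 7}, which does not include 2. So d(4,2) = 3.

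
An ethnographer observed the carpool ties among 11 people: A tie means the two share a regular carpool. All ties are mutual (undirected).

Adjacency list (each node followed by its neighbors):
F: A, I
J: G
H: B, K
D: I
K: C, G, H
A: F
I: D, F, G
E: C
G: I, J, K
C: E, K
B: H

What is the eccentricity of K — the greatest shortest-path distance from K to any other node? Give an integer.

4

Distances from K: A:4, B:2, C:1, D:3, E:2, F:3, G:1, H:1, I:2, J:2.
The largest is 4 (to A), so the eccentricity of K is 4.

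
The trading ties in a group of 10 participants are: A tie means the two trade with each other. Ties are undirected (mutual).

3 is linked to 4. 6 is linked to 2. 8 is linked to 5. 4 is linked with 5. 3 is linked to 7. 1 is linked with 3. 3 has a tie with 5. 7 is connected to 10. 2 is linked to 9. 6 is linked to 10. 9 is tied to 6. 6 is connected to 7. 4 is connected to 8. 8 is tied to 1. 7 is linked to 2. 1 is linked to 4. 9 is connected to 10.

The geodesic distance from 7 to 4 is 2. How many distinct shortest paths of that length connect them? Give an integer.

The shortest distance is 2, and the only length-2 path is 7–3–4. So there is exactly 1 shortest path.

1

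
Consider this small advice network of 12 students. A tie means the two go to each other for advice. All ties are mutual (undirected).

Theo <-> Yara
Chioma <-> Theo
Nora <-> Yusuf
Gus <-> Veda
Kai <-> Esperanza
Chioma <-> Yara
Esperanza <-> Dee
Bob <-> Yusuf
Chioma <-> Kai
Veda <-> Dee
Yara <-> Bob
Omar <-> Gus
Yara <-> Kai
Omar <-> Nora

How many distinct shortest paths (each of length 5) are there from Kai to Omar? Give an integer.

The shortest distance is 5. The length-5 paths are: Kai–Yara–Bob–Yusuf–Nora–Omar; Kai–Esperanza–Dee–Veda–Gus–Omar.
That gives 2 distinct shortest paths.

2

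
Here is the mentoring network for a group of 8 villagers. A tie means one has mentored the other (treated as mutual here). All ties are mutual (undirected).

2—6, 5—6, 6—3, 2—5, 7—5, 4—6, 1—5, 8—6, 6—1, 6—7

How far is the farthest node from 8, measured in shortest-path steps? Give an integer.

Distances from 8: 1:2, 2:2, 3:2, 4:2, 5:2, 6:1, 7:2.
The largest is 2 (to 2, 4, 5, 1, 7, and 3), so the eccentricity of 8 is 2.

2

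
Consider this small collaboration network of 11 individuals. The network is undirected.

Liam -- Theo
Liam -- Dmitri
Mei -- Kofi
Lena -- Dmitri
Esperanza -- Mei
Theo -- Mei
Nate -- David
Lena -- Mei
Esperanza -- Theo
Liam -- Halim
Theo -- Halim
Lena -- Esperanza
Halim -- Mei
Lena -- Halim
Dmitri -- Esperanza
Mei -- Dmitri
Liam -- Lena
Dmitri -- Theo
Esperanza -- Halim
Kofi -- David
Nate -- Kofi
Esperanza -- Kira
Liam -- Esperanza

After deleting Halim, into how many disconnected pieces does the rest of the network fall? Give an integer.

1

Halim's neighbors (Esperanza, Lena, Liam, Mei, and Theo) remain reachable from one another through other ties, so the rest of the network stays in one piece.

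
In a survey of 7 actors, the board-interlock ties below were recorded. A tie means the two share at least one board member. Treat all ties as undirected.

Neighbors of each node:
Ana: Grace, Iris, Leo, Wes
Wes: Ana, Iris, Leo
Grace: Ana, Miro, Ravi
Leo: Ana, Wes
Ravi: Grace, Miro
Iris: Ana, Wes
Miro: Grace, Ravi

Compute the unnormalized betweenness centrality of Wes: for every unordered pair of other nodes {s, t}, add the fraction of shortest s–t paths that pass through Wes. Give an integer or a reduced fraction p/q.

1/2

Pairs whose geodesics pass through Wes — Iris–Leo: 1/2.
All other pairs contribute 0.
Summing the contributions gives betweenness(Wes) = 1/2.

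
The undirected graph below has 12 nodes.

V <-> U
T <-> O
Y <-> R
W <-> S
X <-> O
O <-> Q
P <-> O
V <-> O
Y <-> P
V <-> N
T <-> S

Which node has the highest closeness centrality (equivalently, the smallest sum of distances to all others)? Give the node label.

Farness (sum of distances to all others) for each node — N:35, O:19, P:25, Q:29, R:43, S:33, T:25, U:35, V:25, W:43, X:29, Y:33.
The smallest farness is 19, for O, so O has the highest closeness.

O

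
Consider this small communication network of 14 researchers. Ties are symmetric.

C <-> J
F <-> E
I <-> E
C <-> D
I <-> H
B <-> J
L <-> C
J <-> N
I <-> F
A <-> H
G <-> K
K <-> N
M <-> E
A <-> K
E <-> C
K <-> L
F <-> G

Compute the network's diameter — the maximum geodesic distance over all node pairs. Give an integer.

Eccentricity of each node (its greatest distance to any other): A:4, B:5, C:3, D:4, E:3, F:4, G:4, H:5, I:4, J:4, K:4, L:3, M:4, N:4.
The maximum eccentricity is 5, realized for instance by the pair B–H via B – J – N – K – A – H. So the diameter is 5.

5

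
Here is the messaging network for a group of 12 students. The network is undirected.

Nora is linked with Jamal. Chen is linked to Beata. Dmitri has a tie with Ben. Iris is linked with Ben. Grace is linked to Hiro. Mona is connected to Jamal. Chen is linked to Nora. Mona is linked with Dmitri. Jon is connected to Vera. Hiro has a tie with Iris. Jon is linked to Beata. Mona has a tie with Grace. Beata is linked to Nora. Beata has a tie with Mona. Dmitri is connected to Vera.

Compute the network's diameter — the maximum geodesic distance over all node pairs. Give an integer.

Eccentricity of each node (its greatest distance to any other): Beata:4, Ben:4, Chen:5, Dmitri:3, Grace:3, Hiro:4, Iris:5, Jamal:4, Jon:4, Mona:3, Nora:5, Vera:4.
The maximum eccentricity is 5, realized for instance by the pair Chen–Iris via Chen – Beata – Mona – Dmitri – Ben – Iris. So the diameter is 5.

5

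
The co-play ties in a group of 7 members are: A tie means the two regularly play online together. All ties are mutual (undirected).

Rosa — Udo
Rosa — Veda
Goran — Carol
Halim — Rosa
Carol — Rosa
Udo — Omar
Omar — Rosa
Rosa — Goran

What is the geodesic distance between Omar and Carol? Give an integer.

One shortest route is Omar – Rosa – Carol, which uses 2 edges, and Omar and Carol are not directly tied, so nothing shorter exists. So d(Omar,Carol) = 2.

2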